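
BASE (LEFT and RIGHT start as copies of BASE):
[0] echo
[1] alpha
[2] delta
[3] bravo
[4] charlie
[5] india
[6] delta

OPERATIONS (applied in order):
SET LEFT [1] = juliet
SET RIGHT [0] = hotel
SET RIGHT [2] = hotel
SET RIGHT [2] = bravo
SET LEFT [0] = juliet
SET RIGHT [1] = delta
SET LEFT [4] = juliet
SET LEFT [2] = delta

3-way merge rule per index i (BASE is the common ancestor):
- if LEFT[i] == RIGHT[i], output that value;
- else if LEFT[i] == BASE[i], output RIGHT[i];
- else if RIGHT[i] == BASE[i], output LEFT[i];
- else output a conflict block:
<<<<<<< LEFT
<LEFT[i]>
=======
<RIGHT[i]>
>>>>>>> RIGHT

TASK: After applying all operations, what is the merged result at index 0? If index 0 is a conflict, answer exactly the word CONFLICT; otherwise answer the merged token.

Final LEFT:  [juliet, juliet, delta, bravo, juliet, india, delta]
Final RIGHT: [hotel, delta, bravo, bravo, charlie, india, delta]
i=0: BASE=echo L=juliet R=hotel all differ -> CONFLICT
i=1: BASE=alpha L=juliet R=delta all differ -> CONFLICT
i=2: L=delta=BASE, R=bravo -> take RIGHT -> bravo
i=3: L=bravo R=bravo -> agree -> bravo
i=4: L=juliet, R=charlie=BASE -> take LEFT -> juliet
i=5: L=india R=india -> agree -> india
i=6: L=delta R=delta -> agree -> delta
Index 0 -> CONFLICT

Answer: CONFLICT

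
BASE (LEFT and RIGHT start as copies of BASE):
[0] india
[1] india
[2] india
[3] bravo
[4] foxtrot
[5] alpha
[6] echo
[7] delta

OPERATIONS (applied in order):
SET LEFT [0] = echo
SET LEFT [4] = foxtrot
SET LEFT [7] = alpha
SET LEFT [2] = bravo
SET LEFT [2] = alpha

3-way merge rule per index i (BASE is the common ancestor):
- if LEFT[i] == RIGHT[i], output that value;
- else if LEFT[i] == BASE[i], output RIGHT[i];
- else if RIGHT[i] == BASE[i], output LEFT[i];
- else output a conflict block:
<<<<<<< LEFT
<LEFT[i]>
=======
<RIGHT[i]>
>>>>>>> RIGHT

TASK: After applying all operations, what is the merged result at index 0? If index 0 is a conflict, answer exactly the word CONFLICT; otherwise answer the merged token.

Answer: echo

Derivation:
Final LEFT:  [echo, india, alpha, bravo, foxtrot, alpha, echo, alpha]
Final RIGHT: [india, india, india, bravo, foxtrot, alpha, echo, delta]
i=0: L=echo, R=india=BASE -> take LEFT -> echo
i=1: L=india R=india -> agree -> india
i=2: L=alpha, R=india=BASE -> take LEFT -> alpha
i=3: L=bravo R=bravo -> agree -> bravo
i=4: L=foxtrot R=foxtrot -> agree -> foxtrot
i=5: L=alpha R=alpha -> agree -> alpha
i=6: L=echo R=echo -> agree -> echo
i=7: L=alpha, R=delta=BASE -> take LEFT -> alpha
Index 0 -> echo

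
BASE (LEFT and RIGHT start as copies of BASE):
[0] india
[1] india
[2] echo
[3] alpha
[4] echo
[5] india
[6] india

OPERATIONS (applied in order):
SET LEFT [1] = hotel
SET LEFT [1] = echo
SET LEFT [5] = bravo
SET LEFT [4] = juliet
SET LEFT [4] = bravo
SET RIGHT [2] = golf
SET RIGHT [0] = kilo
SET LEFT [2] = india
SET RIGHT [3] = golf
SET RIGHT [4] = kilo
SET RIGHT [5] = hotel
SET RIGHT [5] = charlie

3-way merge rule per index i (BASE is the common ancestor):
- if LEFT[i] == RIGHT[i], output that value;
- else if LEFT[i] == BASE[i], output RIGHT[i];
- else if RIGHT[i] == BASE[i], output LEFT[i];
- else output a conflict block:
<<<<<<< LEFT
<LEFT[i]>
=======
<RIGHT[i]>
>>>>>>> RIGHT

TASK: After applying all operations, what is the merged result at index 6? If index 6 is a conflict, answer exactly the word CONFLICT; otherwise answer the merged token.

Final LEFT:  [india, echo, india, alpha, bravo, bravo, india]
Final RIGHT: [kilo, india, golf, golf, kilo, charlie, india]
i=0: L=india=BASE, R=kilo -> take RIGHT -> kilo
i=1: L=echo, R=india=BASE -> take LEFT -> echo
i=2: BASE=echo L=india R=golf all differ -> CONFLICT
i=3: L=alpha=BASE, R=golf -> take RIGHT -> golf
i=4: BASE=echo L=bravo R=kilo all differ -> CONFLICT
i=5: BASE=india L=bravo R=charlie all differ -> CONFLICT
i=6: L=india R=india -> agree -> india
Index 6 -> india

Answer: india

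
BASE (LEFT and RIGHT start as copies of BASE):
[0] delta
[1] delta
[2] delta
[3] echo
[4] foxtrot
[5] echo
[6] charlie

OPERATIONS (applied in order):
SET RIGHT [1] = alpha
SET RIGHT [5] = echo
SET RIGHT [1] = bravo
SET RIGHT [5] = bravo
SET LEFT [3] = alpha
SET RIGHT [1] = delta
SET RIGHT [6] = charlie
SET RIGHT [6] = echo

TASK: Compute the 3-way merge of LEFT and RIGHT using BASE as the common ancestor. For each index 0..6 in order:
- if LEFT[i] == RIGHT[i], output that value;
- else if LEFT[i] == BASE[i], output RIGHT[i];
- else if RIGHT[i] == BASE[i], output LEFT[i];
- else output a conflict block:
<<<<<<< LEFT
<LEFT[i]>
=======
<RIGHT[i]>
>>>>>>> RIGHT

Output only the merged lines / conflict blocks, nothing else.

Answer: delta
delta
delta
alpha
foxtrot
bravo
echo

Derivation:
Final LEFT:  [delta, delta, delta, alpha, foxtrot, echo, charlie]
Final RIGHT: [delta, delta, delta, echo, foxtrot, bravo, echo]
i=0: L=delta R=delta -> agree -> delta
i=1: L=delta R=delta -> agree -> delta
i=2: L=delta R=delta -> agree -> delta
i=3: L=alpha, R=echo=BASE -> take LEFT -> alpha
i=4: L=foxtrot R=foxtrot -> agree -> foxtrot
i=5: L=echo=BASE, R=bravo -> take RIGHT -> bravo
i=6: L=charlie=BASE, R=echo -> take RIGHT -> echo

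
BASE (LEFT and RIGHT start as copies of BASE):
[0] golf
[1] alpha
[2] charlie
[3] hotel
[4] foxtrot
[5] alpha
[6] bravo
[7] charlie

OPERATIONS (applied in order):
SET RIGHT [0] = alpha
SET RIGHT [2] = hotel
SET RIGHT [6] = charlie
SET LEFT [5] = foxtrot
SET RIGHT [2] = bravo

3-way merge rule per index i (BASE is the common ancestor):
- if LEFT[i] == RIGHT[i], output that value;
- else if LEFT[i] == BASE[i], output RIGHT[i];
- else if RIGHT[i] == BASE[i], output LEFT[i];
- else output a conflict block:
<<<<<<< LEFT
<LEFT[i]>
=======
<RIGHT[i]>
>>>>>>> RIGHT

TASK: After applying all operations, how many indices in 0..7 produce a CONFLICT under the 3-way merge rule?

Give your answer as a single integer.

Answer: 0

Derivation:
Final LEFT:  [golf, alpha, charlie, hotel, foxtrot, foxtrot, bravo, charlie]
Final RIGHT: [alpha, alpha, bravo, hotel, foxtrot, alpha, charlie, charlie]
i=0: L=golf=BASE, R=alpha -> take RIGHT -> alpha
i=1: L=alpha R=alpha -> agree -> alpha
i=2: L=charlie=BASE, R=bravo -> take RIGHT -> bravo
i=3: L=hotel R=hotel -> agree -> hotel
i=4: L=foxtrot R=foxtrot -> agree -> foxtrot
i=5: L=foxtrot, R=alpha=BASE -> take LEFT -> foxtrot
i=6: L=bravo=BASE, R=charlie -> take RIGHT -> charlie
i=7: L=charlie R=charlie -> agree -> charlie
Conflict count: 0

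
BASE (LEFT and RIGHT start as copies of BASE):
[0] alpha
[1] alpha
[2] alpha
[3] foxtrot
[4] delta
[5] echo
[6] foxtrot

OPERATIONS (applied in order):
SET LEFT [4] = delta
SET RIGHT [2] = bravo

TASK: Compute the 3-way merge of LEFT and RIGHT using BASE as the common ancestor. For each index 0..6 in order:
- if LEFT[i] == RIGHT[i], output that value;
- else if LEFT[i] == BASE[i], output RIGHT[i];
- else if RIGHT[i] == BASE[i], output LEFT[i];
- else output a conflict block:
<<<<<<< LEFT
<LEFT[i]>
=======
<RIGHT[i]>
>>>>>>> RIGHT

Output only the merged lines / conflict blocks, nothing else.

Answer: alpha
alpha
bravo
foxtrot
delta
echo
foxtrot

Derivation:
Final LEFT:  [alpha, alpha, alpha, foxtrot, delta, echo, foxtrot]
Final RIGHT: [alpha, alpha, bravo, foxtrot, delta, echo, foxtrot]
i=0: L=alpha R=alpha -> agree -> alpha
i=1: L=alpha R=alpha -> agree -> alpha
i=2: L=alpha=BASE, R=bravo -> take RIGHT -> bravo
i=3: L=foxtrot R=foxtrot -> agree -> foxtrot
i=4: L=delta R=delta -> agree -> delta
i=5: L=echo R=echo -> agree -> echo
i=6: L=foxtrot R=foxtrot -> agree -> foxtrot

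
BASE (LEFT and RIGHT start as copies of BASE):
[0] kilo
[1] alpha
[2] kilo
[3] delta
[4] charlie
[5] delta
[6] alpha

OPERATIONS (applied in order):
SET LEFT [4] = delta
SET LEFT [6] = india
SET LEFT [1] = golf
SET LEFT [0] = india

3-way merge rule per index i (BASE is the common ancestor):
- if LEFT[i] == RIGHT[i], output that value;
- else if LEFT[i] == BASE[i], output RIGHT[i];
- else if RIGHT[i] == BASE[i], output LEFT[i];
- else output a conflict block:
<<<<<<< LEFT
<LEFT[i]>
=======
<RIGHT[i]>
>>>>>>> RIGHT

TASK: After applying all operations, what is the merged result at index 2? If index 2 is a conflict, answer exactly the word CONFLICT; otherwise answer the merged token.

Answer: kilo

Derivation:
Final LEFT:  [india, golf, kilo, delta, delta, delta, india]
Final RIGHT: [kilo, alpha, kilo, delta, charlie, delta, alpha]
i=0: L=india, R=kilo=BASE -> take LEFT -> india
i=1: L=golf, R=alpha=BASE -> take LEFT -> golf
i=2: L=kilo R=kilo -> agree -> kilo
i=3: L=delta R=delta -> agree -> delta
i=4: L=delta, R=charlie=BASE -> take LEFT -> delta
i=5: L=delta R=delta -> agree -> delta
i=6: L=india, R=alpha=BASE -> take LEFT -> india
Index 2 -> kilo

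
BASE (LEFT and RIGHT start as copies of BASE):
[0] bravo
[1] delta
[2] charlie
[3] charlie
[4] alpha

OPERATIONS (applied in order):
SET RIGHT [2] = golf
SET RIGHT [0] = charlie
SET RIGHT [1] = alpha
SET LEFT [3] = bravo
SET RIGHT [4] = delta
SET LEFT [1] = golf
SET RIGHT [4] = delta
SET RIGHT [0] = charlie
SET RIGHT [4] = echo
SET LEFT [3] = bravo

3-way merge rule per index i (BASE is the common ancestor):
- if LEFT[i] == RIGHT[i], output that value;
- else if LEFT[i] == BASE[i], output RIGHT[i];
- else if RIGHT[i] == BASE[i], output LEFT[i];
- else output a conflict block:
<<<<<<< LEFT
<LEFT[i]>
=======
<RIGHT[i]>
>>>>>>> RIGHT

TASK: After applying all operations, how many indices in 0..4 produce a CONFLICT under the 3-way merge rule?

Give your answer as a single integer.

Answer: 1

Derivation:
Final LEFT:  [bravo, golf, charlie, bravo, alpha]
Final RIGHT: [charlie, alpha, golf, charlie, echo]
i=0: L=bravo=BASE, R=charlie -> take RIGHT -> charlie
i=1: BASE=delta L=golf R=alpha all differ -> CONFLICT
i=2: L=charlie=BASE, R=golf -> take RIGHT -> golf
i=3: L=bravo, R=charlie=BASE -> take LEFT -> bravo
i=4: L=alpha=BASE, R=echo -> take RIGHT -> echo
Conflict count: 1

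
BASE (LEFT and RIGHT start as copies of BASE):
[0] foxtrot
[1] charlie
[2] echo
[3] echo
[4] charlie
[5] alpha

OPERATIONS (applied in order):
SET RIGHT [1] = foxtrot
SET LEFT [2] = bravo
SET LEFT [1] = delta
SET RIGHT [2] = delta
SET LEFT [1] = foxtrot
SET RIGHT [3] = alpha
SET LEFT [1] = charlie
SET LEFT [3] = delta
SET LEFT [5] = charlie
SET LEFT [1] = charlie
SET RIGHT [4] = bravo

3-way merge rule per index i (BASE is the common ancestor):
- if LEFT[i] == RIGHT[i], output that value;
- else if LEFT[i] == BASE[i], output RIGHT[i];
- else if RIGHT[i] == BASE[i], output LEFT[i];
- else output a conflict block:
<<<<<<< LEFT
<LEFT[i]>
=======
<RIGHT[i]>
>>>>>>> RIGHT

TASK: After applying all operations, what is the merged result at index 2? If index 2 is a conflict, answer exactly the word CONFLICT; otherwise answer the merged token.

Answer: CONFLICT

Derivation:
Final LEFT:  [foxtrot, charlie, bravo, delta, charlie, charlie]
Final RIGHT: [foxtrot, foxtrot, delta, alpha, bravo, alpha]
i=0: L=foxtrot R=foxtrot -> agree -> foxtrot
i=1: L=charlie=BASE, R=foxtrot -> take RIGHT -> foxtrot
i=2: BASE=echo L=bravo R=delta all differ -> CONFLICT
i=3: BASE=echo L=delta R=alpha all differ -> CONFLICT
i=4: L=charlie=BASE, R=bravo -> take RIGHT -> bravo
i=5: L=charlie, R=alpha=BASE -> take LEFT -> charlie
Index 2 -> CONFLICT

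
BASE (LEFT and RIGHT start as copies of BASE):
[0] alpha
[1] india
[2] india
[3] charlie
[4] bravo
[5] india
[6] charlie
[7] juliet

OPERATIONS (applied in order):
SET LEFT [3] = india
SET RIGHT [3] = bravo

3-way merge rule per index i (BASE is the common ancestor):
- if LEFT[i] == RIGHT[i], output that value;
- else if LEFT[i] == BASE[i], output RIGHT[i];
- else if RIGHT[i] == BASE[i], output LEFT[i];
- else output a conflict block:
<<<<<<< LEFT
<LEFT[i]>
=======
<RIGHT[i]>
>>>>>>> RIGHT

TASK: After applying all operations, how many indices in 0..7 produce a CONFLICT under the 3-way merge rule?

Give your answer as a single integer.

Answer: 1

Derivation:
Final LEFT:  [alpha, india, india, india, bravo, india, charlie, juliet]
Final RIGHT: [alpha, india, india, bravo, bravo, india, charlie, juliet]
i=0: L=alpha R=alpha -> agree -> alpha
i=1: L=india R=india -> agree -> india
i=2: L=india R=india -> agree -> india
i=3: BASE=charlie L=india R=bravo all differ -> CONFLICT
i=4: L=bravo R=bravo -> agree -> bravo
i=5: L=india R=india -> agree -> india
i=6: L=charlie R=charlie -> agree -> charlie
i=7: L=juliet R=juliet -> agree -> juliet
Conflict count: 1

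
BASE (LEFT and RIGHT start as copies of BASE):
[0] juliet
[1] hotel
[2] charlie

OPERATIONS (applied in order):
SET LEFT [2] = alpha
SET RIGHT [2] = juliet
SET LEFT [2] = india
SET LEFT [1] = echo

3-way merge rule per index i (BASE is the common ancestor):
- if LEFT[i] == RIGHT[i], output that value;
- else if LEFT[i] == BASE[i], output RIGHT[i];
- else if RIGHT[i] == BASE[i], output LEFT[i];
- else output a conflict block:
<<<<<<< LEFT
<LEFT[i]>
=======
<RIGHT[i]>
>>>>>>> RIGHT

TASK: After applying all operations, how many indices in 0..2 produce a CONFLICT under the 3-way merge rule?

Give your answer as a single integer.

Final LEFT:  [juliet, echo, india]
Final RIGHT: [juliet, hotel, juliet]
i=0: L=juliet R=juliet -> agree -> juliet
i=1: L=echo, R=hotel=BASE -> take LEFT -> echo
i=2: BASE=charlie L=india R=juliet all differ -> CONFLICT
Conflict count: 1

Answer: 1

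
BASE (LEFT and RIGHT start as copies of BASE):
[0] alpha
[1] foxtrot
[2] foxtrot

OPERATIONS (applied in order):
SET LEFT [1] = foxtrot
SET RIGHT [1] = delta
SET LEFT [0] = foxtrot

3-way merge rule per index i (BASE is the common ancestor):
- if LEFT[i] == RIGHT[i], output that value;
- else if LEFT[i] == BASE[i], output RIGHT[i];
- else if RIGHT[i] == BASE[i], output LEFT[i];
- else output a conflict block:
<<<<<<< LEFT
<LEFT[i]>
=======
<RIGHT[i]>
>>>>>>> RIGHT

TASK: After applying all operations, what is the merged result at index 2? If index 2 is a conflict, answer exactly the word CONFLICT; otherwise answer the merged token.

Answer: foxtrot

Derivation:
Final LEFT:  [foxtrot, foxtrot, foxtrot]
Final RIGHT: [alpha, delta, foxtrot]
i=0: L=foxtrot, R=alpha=BASE -> take LEFT -> foxtrot
i=1: L=foxtrot=BASE, R=delta -> take RIGHT -> delta
i=2: L=foxtrot R=foxtrot -> agree -> foxtrot
Index 2 -> foxtrot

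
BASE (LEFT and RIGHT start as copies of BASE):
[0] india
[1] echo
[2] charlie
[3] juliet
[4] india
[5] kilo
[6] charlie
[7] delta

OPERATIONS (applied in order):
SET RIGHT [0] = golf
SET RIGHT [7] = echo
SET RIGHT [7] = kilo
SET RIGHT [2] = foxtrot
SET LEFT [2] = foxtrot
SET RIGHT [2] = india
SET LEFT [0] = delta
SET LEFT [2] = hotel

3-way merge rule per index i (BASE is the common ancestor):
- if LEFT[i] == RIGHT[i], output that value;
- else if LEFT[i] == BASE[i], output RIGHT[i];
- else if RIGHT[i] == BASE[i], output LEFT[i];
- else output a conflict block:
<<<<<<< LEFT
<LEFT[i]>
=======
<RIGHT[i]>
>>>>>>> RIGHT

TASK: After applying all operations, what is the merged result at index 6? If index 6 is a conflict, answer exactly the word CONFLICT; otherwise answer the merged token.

Answer: charlie

Derivation:
Final LEFT:  [delta, echo, hotel, juliet, india, kilo, charlie, delta]
Final RIGHT: [golf, echo, india, juliet, india, kilo, charlie, kilo]
i=0: BASE=india L=delta R=golf all differ -> CONFLICT
i=1: L=echo R=echo -> agree -> echo
i=2: BASE=charlie L=hotel R=india all differ -> CONFLICT
i=3: L=juliet R=juliet -> agree -> juliet
i=4: L=india R=india -> agree -> india
i=5: L=kilo R=kilo -> agree -> kilo
i=6: L=charlie R=charlie -> agree -> charlie
i=7: L=delta=BASE, R=kilo -> take RIGHT -> kilo
Index 6 -> charlie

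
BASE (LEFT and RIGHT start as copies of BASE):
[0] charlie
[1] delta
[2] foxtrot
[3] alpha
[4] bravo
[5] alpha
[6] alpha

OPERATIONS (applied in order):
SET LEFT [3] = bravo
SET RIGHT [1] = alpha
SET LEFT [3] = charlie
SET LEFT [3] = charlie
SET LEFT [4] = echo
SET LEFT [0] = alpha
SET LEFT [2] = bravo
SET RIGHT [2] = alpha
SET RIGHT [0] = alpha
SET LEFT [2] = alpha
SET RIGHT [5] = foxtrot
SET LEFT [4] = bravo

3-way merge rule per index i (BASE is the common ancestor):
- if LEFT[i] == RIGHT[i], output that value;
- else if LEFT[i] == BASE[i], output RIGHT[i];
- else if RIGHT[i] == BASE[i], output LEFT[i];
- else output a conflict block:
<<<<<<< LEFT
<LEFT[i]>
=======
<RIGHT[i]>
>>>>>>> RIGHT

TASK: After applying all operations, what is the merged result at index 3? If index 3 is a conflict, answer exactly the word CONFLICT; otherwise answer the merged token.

Answer: charlie

Derivation:
Final LEFT:  [alpha, delta, alpha, charlie, bravo, alpha, alpha]
Final RIGHT: [alpha, alpha, alpha, alpha, bravo, foxtrot, alpha]
i=0: L=alpha R=alpha -> agree -> alpha
i=1: L=delta=BASE, R=alpha -> take RIGHT -> alpha
i=2: L=alpha R=alpha -> agree -> alpha
i=3: L=charlie, R=alpha=BASE -> take LEFT -> charlie
i=4: L=bravo R=bravo -> agree -> bravo
i=5: L=alpha=BASE, R=foxtrot -> take RIGHT -> foxtrot
i=6: L=alpha R=alpha -> agree -> alpha
Index 3 -> charlie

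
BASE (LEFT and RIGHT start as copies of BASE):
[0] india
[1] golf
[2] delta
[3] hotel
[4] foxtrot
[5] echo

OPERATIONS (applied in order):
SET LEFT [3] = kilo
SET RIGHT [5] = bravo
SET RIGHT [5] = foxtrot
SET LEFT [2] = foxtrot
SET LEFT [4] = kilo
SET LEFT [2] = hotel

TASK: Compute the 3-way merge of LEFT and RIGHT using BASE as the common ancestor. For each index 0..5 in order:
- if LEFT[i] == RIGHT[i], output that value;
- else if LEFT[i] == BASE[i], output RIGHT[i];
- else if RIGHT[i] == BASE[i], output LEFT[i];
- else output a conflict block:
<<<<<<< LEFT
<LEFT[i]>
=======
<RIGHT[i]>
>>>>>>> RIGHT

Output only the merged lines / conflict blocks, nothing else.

Final LEFT:  [india, golf, hotel, kilo, kilo, echo]
Final RIGHT: [india, golf, delta, hotel, foxtrot, foxtrot]
i=0: L=india R=india -> agree -> india
i=1: L=golf R=golf -> agree -> golf
i=2: L=hotel, R=delta=BASE -> take LEFT -> hotel
i=3: L=kilo, R=hotel=BASE -> take LEFT -> kilo
i=4: L=kilo, R=foxtrot=BASE -> take LEFT -> kilo
i=5: L=echo=BASE, R=foxtrot -> take RIGHT -> foxtrot

Answer: india
golf
hotel
kilo
kilo
foxtrot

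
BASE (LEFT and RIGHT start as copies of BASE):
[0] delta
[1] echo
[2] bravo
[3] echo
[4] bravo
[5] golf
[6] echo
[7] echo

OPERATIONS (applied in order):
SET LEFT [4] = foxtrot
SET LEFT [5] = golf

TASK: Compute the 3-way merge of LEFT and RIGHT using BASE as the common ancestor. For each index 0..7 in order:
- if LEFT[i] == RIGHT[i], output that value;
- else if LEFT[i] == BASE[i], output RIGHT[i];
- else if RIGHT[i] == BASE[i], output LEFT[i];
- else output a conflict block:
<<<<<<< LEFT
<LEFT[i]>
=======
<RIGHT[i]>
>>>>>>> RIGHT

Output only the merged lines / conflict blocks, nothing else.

Answer: delta
echo
bravo
echo
foxtrot
golf
echo
echo

Derivation:
Final LEFT:  [delta, echo, bravo, echo, foxtrot, golf, echo, echo]
Final RIGHT: [delta, echo, bravo, echo, bravo, golf, echo, echo]
i=0: L=delta R=delta -> agree -> delta
i=1: L=echo R=echo -> agree -> echo
i=2: L=bravo R=bravo -> agree -> bravo
i=3: L=echo R=echo -> agree -> echo
i=4: L=foxtrot, R=bravo=BASE -> take LEFT -> foxtrot
i=5: L=golf R=golf -> agree -> golf
i=6: L=echo R=echo -> agree -> echo
i=7: L=echo R=echo -> agree -> echo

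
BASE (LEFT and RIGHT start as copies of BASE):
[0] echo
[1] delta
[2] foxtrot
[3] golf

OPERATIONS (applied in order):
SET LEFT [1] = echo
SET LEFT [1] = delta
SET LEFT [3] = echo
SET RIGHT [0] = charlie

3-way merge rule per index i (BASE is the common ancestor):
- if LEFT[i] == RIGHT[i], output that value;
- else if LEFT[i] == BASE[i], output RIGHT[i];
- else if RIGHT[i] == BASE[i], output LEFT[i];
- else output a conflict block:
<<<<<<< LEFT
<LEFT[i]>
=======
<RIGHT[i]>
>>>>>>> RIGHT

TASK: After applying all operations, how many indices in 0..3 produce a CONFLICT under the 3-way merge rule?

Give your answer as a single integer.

Final LEFT:  [echo, delta, foxtrot, echo]
Final RIGHT: [charlie, delta, foxtrot, golf]
i=0: L=echo=BASE, R=charlie -> take RIGHT -> charlie
i=1: L=delta R=delta -> agree -> delta
i=2: L=foxtrot R=foxtrot -> agree -> foxtrot
i=3: L=echo, R=golf=BASE -> take LEFT -> echo
Conflict count: 0

Answer: 0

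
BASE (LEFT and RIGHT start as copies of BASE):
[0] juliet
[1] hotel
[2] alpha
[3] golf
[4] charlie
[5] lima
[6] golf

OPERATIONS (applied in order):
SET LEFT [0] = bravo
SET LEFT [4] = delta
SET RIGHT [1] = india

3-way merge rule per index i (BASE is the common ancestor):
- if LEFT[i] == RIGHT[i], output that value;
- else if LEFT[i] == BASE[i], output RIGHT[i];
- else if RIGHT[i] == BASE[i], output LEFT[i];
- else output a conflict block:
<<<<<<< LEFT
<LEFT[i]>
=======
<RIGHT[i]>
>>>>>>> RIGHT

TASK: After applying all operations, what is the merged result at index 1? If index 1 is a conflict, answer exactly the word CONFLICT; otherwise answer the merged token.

Answer: india

Derivation:
Final LEFT:  [bravo, hotel, alpha, golf, delta, lima, golf]
Final RIGHT: [juliet, india, alpha, golf, charlie, lima, golf]
i=0: L=bravo, R=juliet=BASE -> take LEFT -> bravo
i=1: L=hotel=BASE, R=india -> take RIGHT -> india
i=2: L=alpha R=alpha -> agree -> alpha
i=3: L=golf R=golf -> agree -> golf
i=4: L=delta, R=charlie=BASE -> take LEFT -> delta
i=5: L=lima R=lima -> agree -> lima
i=6: L=golf R=golf -> agree -> golf
Index 1 -> india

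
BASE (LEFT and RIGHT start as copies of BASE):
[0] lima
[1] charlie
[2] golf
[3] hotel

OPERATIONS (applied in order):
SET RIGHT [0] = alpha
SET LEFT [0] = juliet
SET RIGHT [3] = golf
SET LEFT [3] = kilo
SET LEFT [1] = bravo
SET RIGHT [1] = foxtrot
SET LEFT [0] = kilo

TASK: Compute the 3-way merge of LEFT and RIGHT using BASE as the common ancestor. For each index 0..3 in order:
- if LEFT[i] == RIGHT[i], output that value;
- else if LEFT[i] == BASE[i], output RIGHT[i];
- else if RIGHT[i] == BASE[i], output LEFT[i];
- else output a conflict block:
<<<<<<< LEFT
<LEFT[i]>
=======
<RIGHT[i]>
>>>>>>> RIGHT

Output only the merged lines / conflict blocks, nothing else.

Final LEFT:  [kilo, bravo, golf, kilo]
Final RIGHT: [alpha, foxtrot, golf, golf]
i=0: BASE=lima L=kilo R=alpha all differ -> CONFLICT
i=1: BASE=charlie L=bravo R=foxtrot all differ -> CONFLICT
i=2: L=golf R=golf -> agree -> golf
i=3: BASE=hotel L=kilo R=golf all differ -> CONFLICT

Answer: <<<<<<< LEFT
kilo
=======
alpha
>>>>>>> RIGHT
<<<<<<< LEFT
bravo
=======
foxtrot
>>>>>>> RIGHT
golf
<<<<<<< LEFT
kilo
=======
golf
>>>>>>> RIGHT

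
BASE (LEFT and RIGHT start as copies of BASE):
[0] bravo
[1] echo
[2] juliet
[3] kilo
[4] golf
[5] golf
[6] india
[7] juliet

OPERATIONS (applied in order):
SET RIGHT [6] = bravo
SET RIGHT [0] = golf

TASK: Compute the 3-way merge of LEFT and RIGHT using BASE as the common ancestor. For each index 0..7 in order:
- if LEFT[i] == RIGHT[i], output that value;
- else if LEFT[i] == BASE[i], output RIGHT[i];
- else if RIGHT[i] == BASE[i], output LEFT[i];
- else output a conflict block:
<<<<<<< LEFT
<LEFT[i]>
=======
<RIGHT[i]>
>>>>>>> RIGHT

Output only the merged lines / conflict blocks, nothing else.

Answer: golf
echo
juliet
kilo
golf
golf
bravo
juliet

Derivation:
Final LEFT:  [bravo, echo, juliet, kilo, golf, golf, india, juliet]
Final RIGHT: [golf, echo, juliet, kilo, golf, golf, bravo, juliet]
i=0: L=bravo=BASE, R=golf -> take RIGHT -> golf
i=1: L=echo R=echo -> agree -> echo
i=2: L=juliet R=juliet -> agree -> juliet
i=3: L=kilo R=kilo -> agree -> kilo
i=4: L=golf R=golf -> agree -> golf
i=5: L=golf R=golf -> agree -> golf
i=6: L=india=BASE, R=bravo -> take RIGHT -> bravo
i=7: L=juliet R=juliet -> agree -> juliet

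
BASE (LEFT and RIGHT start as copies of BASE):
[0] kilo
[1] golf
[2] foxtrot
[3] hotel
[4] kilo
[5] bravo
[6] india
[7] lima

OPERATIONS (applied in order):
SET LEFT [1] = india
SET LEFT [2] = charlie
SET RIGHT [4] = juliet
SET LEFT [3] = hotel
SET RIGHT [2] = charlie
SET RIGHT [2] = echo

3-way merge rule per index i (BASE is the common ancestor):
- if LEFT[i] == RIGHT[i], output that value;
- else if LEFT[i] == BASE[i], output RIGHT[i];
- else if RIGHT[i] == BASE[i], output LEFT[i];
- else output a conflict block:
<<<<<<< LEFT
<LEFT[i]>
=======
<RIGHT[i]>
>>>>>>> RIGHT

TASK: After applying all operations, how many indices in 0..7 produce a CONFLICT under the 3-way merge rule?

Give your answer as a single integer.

Final LEFT:  [kilo, india, charlie, hotel, kilo, bravo, india, lima]
Final RIGHT: [kilo, golf, echo, hotel, juliet, bravo, india, lima]
i=0: L=kilo R=kilo -> agree -> kilo
i=1: L=india, R=golf=BASE -> take LEFT -> india
i=2: BASE=foxtrot L=charlie R=echo all differ -> CONFLICT
i=3: L=hotel R=hotel -> agree -> hotel
i=4: L=kilo=BASE, R=juliet -> take RIGHT -> juliet
i=5: L=bravo R=bravo -> agree -> bravo
i=6: L=india R=india -> agree -> india
i=7: L=lima R=lima -> agree -> lima
Conflict count: 1

Answer: 1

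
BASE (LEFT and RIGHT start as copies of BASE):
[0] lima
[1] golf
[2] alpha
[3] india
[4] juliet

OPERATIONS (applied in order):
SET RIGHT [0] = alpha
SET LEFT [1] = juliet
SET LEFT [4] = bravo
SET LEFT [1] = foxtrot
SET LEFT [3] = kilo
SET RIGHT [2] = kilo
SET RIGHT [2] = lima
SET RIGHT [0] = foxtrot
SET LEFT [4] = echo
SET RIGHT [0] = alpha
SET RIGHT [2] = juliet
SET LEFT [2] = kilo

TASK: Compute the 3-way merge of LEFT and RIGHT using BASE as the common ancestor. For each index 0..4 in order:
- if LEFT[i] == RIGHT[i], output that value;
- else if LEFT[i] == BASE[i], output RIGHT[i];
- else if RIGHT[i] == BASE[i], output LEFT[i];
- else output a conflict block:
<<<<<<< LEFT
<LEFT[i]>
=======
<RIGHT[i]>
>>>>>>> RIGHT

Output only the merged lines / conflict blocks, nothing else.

Answer: alpha
foxtrot
<<<<<<< LEFT
kilo
=======
juliet
>>>>>>> RIGHT
kilo
echo

Derivation:
Final LEFT:  [lima, foxtrot, kilo, kilo, echo]
Final RIGHT: [alpha, golf, juliet, india, juliet]
i=0: L=lima=BASE, R=alpha -> take RIGHT -> alpha
i=1: L=foxtrot, R=golf=BASE -> take LEFT -> foxtrot
i=2: BASE=alpha L=kilo R=juliet all differ -> CONFLICT
i=3: L=kilo, R=india=BASE -> take LEFT -> kilo
i=4: L=echo, R=juliet=BASE -> take LEFT -> echo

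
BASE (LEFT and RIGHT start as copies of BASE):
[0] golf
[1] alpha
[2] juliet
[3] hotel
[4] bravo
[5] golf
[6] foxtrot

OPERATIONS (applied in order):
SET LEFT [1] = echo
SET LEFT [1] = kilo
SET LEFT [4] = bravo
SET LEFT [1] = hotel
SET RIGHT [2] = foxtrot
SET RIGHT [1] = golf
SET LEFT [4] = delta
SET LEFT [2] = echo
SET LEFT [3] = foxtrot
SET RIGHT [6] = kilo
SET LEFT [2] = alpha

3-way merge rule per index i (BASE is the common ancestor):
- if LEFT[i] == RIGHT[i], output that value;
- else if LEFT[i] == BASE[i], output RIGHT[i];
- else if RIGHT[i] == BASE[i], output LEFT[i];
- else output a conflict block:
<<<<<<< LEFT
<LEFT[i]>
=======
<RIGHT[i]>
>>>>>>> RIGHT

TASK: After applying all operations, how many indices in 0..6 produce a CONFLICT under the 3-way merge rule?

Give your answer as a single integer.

Answer: 2

Derivation:
Final LEFT:  [golf, hotel, alpha, foxtrot, delta, golf, foxtrot]
Final RIGHT: [golf, golf, foxtrot, hotel, bravo, golf, kilo]
i=0: L=golf R=golf -> agree -> golf
i=1: BASE=alpha L=hotel R=golf all differ -> CONFLICT
i=2: BASE=juliet L=alpha R=foxtrot all differ -> CONFLICT
i=3: L=foxtrot, R=hotel=BASE -> take LEFT -> foxtrot
i=4: L=delta, R=bravo=BASE -> take LEFT -> delta
i=5: L=golf R=golf -> agree -> golf
i=6: L=foxtrot=BASE, R=kilo -> take RIGHT -> kilo
Conflict count: 2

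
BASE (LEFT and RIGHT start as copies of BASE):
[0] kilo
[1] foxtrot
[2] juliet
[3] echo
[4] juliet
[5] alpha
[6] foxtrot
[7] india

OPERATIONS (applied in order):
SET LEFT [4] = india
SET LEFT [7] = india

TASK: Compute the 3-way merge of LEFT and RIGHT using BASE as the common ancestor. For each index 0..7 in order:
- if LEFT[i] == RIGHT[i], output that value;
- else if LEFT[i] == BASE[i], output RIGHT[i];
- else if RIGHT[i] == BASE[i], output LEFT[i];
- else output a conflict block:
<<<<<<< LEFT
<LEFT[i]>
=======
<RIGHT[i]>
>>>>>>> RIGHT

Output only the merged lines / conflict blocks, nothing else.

Final LEFT:  [kilo, foxtrot, juliet, echo, india, alpha, foxtrot, india]
Final RIGHT: [kilo, foxtrot, juliet, echo, juliet, alpha, foxtrot, india]
i=0: L=kilo R=kilo -> agree -> kilo
i=1: L=foxtrot R=foxtrot -> agree -> foxtrot
i=2: L=juliet R=juliet -> agree -> juliet
i=3: L=echo R=echo -> agree -> echo
i=4: L=india, R=juliet=BASE -> take LEFT -> india
i=5: L=alpha R=alpha -> agree -> alpha
i=6: L=foxtrot R=foxtrot -> agree -> foxtrot
i=7: L=india R=india -> agree -> india

Answer: kilo
foxtrot
juliet
echo
india
alpha
foxtrot
india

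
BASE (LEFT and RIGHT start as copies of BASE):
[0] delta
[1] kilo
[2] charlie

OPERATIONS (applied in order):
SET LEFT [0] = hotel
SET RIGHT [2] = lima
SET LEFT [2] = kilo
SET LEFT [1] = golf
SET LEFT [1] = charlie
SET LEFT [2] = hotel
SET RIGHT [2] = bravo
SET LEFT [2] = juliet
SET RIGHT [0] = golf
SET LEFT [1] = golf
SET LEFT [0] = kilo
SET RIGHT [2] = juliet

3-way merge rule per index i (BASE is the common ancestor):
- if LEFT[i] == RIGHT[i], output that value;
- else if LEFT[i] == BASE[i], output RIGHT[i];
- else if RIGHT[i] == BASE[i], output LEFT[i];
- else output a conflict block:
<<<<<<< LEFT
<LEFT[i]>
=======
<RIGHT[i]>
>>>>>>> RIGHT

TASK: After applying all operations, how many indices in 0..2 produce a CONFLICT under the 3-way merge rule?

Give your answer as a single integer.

Final LEFT:  [kilo, golf, juliet]
Final RIGHT: [golf, kilo, juliet]
i=0: BASE=delta L=kilo R=golf all differ -> CONFLICT
i=1: L=golf, R=kilo=BASE -> take LEFT -> golf
i=2: L=juliet R=juliet -> agree -> juliet
Conflict count: 1

Answer: 1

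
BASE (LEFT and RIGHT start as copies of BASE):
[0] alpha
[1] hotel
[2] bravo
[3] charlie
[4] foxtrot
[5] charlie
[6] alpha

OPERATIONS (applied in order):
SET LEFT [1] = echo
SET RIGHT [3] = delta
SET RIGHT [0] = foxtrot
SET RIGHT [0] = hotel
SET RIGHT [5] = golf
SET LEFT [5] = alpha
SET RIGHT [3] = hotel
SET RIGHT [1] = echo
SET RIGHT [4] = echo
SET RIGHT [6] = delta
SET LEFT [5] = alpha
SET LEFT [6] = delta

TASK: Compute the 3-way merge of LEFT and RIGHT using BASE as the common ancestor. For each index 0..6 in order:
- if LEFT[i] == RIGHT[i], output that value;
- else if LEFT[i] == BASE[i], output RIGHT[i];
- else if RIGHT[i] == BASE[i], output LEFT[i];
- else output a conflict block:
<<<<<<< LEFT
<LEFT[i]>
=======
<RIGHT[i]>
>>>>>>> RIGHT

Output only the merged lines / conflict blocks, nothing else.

Answer: hotel
echo
bravo
hotel
echo
<<<<<<< LEFT
alpha
=======
golf
>>>>>>> RIGHT
delta

Derivation:
Final LEFT:  [alpha, echo, bravo, charlie, foxtrot, alpha, delta]
Final RIGHT: [hotel, echo, bravo, hotel, echo, golf, delta]
i=0: L=alpha=BASE, R=hotel -> take RIGHT -> hotel
i=1: L=echo R=echo -> agree -> echo
i=2: L=bravo R=bravo -> agree -> bravo
i=3: L=charlie=BASE, R=hotel -> take RIGHT -> hotel
i=4: L=foxtrot=BASE, R=echo -> take RIGHT -> echo
i=5: BASE=charlie L=alpha R=golf all differ -> CONFLICT
i=6: L=delta R=delta -> agree -> delta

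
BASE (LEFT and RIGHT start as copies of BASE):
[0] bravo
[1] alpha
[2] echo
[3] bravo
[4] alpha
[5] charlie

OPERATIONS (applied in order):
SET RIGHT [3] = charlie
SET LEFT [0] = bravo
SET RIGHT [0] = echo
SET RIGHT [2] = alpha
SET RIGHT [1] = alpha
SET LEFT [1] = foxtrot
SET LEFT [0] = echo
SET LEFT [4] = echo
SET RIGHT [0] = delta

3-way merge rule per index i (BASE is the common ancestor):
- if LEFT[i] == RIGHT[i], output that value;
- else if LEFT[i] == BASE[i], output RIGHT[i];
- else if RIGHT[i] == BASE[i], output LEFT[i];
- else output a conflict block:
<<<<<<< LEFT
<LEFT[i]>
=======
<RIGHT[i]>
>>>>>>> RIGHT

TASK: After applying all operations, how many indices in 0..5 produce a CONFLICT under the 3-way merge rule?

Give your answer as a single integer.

Answer: 1

Derivation:
Final LEFT:  [echo, foxtrot, echo, bravo, echo, charlie]
Final RIGHT: [delta, alpha, alpha, charlie, alpha, charlie]
i=0: BASE=bravo L=echo R=delta all differ -> CONFLICT
i=1: L=foxtrot, R=alpha=BASE -> take LEFT -> foxtrot
i=2: L=echo=BASE, R=alpha -> take RIGHT -> alpha
i=3: L=bravo=BASE, R=charlie -> take RIGHT -> charlie
i=4: L=echo, R=alpha=BASE -> take LEFT -> echo
i=5: L=charlie R=charlie -> agree -> charlie
Conflict count: 1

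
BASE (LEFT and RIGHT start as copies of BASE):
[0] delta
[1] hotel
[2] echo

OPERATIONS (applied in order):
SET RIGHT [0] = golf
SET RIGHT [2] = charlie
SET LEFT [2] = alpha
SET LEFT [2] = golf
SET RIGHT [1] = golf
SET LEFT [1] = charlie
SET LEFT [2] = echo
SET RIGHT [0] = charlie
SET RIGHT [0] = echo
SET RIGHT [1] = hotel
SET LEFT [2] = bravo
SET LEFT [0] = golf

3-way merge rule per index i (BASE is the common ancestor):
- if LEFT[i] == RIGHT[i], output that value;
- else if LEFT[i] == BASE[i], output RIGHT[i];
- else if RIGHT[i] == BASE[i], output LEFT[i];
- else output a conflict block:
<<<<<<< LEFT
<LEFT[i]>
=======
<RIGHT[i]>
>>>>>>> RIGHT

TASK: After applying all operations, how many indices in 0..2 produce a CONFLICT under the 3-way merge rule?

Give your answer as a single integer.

Final LEFT:  [golf, charlie, bravo]
Final RIGHT: [echo, hotel, charlie]
i=0: BASE=delta L=golf R=echo all differ -> CONFLICT
i=1: L=charlie, R=hotel=BASE -> take LEFT -> charlie
i=2: BASE=echo L=bravo R=charlie all differ -> CONFLICT
Conflict count: 2

Answer: 2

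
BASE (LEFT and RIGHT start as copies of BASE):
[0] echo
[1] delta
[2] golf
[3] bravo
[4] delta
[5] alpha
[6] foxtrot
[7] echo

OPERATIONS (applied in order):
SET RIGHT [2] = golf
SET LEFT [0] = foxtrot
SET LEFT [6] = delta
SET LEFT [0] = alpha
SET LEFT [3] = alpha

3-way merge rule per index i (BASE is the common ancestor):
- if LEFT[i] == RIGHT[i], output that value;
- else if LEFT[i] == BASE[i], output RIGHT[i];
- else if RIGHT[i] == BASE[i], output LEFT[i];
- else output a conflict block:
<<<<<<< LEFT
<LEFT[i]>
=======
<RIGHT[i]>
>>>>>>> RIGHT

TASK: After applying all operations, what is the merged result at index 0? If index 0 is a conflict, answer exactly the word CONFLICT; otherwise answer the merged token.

Final LEFT:  [alpha, delta, golf, alpha, delta, alpha, delta, echo]
Final RIGHT: [echo, delta, golf, bravo, delta, alpha, foxtrot, echo]
i=0: L=alpha, R=echo=BASE -> take LEFT -> alpha
i=1: L=delta R=delta -> agree -> delta
i=2: L=golf R=golf -> agree -> golf
i=3: L=alpha, R=bravo=BASE -> take LEFT -> alpha
i=4: L=delta R=delta -> agree -> delta
i=5: L=alpha R=alpha -> agree -> alpha
i=6: L=delta, R=foxtrot=BASE -> take LEFT -> delta
i=7: L=echo R=echo -> agree -> echo
Index 0 -> alpha

Answer: alpha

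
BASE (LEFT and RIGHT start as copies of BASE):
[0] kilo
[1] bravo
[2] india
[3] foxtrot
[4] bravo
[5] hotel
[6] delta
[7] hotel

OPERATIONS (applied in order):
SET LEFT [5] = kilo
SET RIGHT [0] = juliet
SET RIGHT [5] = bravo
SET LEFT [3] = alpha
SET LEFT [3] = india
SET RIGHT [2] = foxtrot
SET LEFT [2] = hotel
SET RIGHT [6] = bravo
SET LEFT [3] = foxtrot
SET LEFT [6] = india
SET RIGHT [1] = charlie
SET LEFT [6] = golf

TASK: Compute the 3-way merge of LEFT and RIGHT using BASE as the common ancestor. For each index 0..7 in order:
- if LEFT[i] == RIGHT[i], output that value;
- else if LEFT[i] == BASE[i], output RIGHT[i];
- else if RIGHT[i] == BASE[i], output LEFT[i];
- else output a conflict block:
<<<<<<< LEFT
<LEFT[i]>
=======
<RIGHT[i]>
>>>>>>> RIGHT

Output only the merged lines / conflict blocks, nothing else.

Final LEFT:  [kilo, bravo, hotel, foxtrot, bravo, kilo, golf, hotel]
Final RIGHT: [juliet, charlie, foxtrot, foxtrot, bravo, bravo, bravo, hotel]
i=0: L=kilo=BASE, R=juliet -> take RIGHT -> juliet
i=1: L=bravo=BASE, R=charlie -> take RIGHT -> charlie
i=2: BASE=india L=hotel R=foxtrot all differ -> CONFLICT
i=3: L=foxtrot R=foxtrot -> agree -> foxtrot
i=4: L=bravo R=bravo -> agree -> bravo
i=5: BASE=hotel L=kilo R=bravo all differ -> CONFLICT
i=6: BASE=delta L=golf R=bravo all differ -> CONFLICT
i=7: L=hotel R=hotel -> agree -> hotel

Answer: juliet
charlie
<<<<<<< LEFT
hotel
=======
foxtrot
>>>>>>> RIGHT
foxtrot
bravo
<<<<<<< LEFT
kilo
=======
bravo
>>>>>>> RIGHT
<<<<<<< LEFT
golf
=======
bravo
>>>>>>> RIGHT
hotel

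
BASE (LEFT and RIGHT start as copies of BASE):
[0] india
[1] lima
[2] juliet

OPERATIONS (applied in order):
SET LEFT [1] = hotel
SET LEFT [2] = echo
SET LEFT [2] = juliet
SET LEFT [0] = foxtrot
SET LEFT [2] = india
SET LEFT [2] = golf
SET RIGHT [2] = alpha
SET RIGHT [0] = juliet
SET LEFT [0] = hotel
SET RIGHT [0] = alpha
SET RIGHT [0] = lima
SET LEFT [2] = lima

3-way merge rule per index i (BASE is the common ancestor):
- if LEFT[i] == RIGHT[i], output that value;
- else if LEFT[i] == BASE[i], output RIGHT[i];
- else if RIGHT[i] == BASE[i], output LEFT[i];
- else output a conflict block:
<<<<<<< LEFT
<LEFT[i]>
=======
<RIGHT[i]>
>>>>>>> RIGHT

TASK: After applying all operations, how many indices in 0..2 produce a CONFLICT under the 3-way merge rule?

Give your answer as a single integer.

Final LEFT:  [hotel, hotel, lima]
Final RIGHT: [lima, lima, alpha]
i=0: BASE=india L=hotel R=lima all differ -> CONFLICT
i=1: L=hotel, R=lima=BASE -> take LEFT -> hotel
i=2: BASE=juliet L=lima R=alpha all differ -> CONFLICT
Conflict count: 2

Answer: 2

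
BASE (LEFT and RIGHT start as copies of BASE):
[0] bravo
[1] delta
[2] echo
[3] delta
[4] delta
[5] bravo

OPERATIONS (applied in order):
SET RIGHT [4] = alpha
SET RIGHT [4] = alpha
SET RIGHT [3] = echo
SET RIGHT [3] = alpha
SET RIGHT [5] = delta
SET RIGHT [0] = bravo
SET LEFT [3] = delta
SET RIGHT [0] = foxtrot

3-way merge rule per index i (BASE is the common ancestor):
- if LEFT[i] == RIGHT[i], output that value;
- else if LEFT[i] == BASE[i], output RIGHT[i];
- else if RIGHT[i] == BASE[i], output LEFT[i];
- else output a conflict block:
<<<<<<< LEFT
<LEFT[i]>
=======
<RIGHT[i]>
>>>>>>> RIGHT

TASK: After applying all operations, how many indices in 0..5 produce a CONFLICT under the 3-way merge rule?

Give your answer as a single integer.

Final LEFT:  [bravo, delta, echo, delta, delta, bravo]
Final RIGHT: [foxtrot, delta, echo, alpha, alpha, delta]
i=0: L=bravo=BASE, R=foxtrot -> take RIGHT -> foxtrot
i=1: L=delta R=delta -> agree -> delta
i=2: L=echo R=echo -> agree -> echo
i=3: L=delta=BASE, R=alpha -> take RIGHT -> alpha
i=4: L=delta=BASE, R=alpha -> take RIGHT -> alpha
i=5: L=bravo=BASE, R=delta -> take RIGHT -> delta
Conflict count: 0

Answer: 0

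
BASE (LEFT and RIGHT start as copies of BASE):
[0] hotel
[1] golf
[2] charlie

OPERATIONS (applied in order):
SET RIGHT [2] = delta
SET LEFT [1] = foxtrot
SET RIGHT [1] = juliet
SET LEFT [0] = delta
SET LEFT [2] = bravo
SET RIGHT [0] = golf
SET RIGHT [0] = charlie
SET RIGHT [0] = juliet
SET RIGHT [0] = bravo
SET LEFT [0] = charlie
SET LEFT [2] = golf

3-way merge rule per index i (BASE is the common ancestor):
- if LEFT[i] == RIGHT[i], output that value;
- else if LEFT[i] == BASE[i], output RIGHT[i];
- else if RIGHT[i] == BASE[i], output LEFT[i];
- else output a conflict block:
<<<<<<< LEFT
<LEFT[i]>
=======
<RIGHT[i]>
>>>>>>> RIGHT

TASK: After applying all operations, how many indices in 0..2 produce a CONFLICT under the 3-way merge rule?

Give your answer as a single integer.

Final LEFT:  [charlie, foxtrot, golf]
Final RIGHT: [bravo, juliet, delta]
i=0: BASE=hotel L=charlie R=bravo all differ -> CONFLICT
i=1: BASE=golf L=foxtrot R=juliet all differ -> CONFLICT
i=2: BASE=charlie L=golf R=delta all differ -> CONFLICT
Conflict count: 3

Answer: 3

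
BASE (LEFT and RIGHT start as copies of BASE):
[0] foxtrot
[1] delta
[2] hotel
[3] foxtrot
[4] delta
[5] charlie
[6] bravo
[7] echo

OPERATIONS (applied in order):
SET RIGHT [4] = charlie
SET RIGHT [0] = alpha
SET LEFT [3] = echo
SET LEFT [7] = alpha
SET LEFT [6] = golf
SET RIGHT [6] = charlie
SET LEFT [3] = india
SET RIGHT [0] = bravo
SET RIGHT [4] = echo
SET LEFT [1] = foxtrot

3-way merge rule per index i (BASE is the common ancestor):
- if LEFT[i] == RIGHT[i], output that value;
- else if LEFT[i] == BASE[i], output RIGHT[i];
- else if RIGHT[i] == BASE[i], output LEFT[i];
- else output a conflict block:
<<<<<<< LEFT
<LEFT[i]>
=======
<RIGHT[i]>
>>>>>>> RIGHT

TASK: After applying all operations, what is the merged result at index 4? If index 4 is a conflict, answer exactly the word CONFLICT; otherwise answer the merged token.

Final LEFT:  [foxtrot, foxtrot, hotel, india, delta, charlie, golf, alpha]
Final RIGHT: [bravo, delta, hotel, foxtrot, echo, charlie, charlie, echo]
i=0: L=foxtrot=BASE, R=bravo -> take RIGHT -> bravo
i=1: L=foxtrot, R=delta=BASE -> take LEFT -> foxtrot
i=2: L=hotel R=hotel -> agree -> hotel
i=3: L=india, R=foxtrot=BASE -> take LEFT -> india
i=4: L=delta=BASE, R=echo -> take RIGHT -> echo
i=5: L=charlie R=charlie -> agree -> charlie
i=6: BASE=bravo L=golf R=charlie all differ -> CONFLICT
i=7: L=alpha, R=echo=BASE -> take LEFT -> alpha
Index 4 -> echo

Answer: echo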